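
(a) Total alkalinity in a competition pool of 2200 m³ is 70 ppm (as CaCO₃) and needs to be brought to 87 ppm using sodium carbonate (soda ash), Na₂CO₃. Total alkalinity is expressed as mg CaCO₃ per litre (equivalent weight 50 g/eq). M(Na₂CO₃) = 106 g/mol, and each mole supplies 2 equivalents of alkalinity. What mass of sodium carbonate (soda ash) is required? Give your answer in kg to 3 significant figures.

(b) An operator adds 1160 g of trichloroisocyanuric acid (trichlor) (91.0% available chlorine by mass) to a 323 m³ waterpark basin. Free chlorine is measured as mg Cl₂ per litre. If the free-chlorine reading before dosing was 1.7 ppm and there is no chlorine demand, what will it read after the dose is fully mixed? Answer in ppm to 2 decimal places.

(a) 39.6 kg; (b) 4.97 ppm

(a) Volume: 2200 m³ = 2,200,000 L.
(a) Alkalinity to add: (87 − 70) = 17 mg/L as CaCO₃ × 2,200,000 L = 37,400 g as CaCO₃.
(a) Equivalents: 37,400 g ÷ 50 g/eq = 748 eq.
(a) Each mole of Na₂CO₃ supplies 2 eq, so 748 / 2 = 374 mol.
(a) Mass: 374 mol × 106 g/mol = 39,640 g.

(b) Volume: 323 m³ = 323,000 L.
(b) Available chlorine delivered: 1160 g × 0.91 = 1056 g as Cl₂.
(b) Concentration rise: 1056 g / 323,000 L = 3.268 mg/L = 3.27 ppm.
(b) Final FC: 1.7 + 3.27 = 4.97 ppm.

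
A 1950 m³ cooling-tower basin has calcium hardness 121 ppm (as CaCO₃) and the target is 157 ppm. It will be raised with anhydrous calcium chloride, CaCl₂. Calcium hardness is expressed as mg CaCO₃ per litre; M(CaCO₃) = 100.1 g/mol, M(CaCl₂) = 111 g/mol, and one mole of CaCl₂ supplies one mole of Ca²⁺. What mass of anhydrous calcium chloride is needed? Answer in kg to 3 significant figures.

Volume: 1950 m³ = 1,950,000 L.
Hardness to add: (157 − 121) = 36 mg/L as CaCO₃ × 1,950,000 L = 70,200 g as CaCO₃.
Moles of Ca²⁺ (1 mol Ca²⁺ ≡ 1 mol CaCO₃): 70,200 / 100.1 g/mol = 701.3 mol.
Mass of CaCl₂: 701.3 × 111 = 77,840 g.

77.8 kg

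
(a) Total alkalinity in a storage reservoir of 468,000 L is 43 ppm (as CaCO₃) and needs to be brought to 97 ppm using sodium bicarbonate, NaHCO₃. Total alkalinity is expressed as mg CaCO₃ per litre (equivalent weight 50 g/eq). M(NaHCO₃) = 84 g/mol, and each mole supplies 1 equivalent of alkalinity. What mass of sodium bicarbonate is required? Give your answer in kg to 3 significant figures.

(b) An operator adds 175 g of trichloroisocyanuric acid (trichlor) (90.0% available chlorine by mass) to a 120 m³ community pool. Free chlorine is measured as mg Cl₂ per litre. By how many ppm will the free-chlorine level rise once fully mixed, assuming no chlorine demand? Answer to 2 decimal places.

(a) 42.5 kg; (b) 1.31 ppm

(a) Alkalinity to add: (97 − 43) = 54 mg/L as CaCO₃ × 468,000 L = 25,270 g as CaCO₃.
(a) Equivalents: 25,270 g ÷ 50 g/eq = 505.4 eq.
(a) NaHCO₃ supplies 1 eq per mole → 505.4 mol.
(a) Mass: 505.4 mol × 84 g/mol = 42,460 g.

(b) Volume: 120 m³ = 120,000 L.
(b) Available chlorine delivered: 175 g × 0.9 = 157.5 g as Cl₂.
(b) Concentration rise: 157.5 g / 120,000 L = 1.312 mg/L = 1.31 ppm.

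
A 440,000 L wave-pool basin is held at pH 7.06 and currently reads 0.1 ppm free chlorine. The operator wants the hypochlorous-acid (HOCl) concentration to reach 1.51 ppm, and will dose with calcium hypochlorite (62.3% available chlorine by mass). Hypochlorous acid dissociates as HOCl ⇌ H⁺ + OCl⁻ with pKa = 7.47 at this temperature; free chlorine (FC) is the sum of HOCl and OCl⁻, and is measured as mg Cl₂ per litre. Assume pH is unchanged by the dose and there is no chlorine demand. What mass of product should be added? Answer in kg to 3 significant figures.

1.41 kg

[OCl⁻]/[HOCl] = 10^(pH − pKa) = 10^(7.06 − 7.47) = 0.389; fraction as HOCl = 1/(1 + 0.389) = 0.7199.
Free chlorine required for 1.51 ppm HOCl: 1.51 / 0.7199 = 2.097 ppm.
FC to add: 2.097 − 0.1 = 1.997 mg/L as Cl₂.
Cl₂ equivalent: 1.997 mg/L × 440,000 L = 878.9 g.
Product at 62.3% available Cl: 878.9 / 0.623 = 1411 g.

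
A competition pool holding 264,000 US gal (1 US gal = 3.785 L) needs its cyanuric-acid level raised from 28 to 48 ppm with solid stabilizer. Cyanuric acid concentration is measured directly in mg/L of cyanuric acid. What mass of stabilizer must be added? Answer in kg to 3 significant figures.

Volume: 264,000 US gal × 3.785 L/gal = 999,240 L.
CYA to add: (48 − 28) = 20 mg/L × 999,240 L = 19,980 g cyanuric acid.

20.0 kg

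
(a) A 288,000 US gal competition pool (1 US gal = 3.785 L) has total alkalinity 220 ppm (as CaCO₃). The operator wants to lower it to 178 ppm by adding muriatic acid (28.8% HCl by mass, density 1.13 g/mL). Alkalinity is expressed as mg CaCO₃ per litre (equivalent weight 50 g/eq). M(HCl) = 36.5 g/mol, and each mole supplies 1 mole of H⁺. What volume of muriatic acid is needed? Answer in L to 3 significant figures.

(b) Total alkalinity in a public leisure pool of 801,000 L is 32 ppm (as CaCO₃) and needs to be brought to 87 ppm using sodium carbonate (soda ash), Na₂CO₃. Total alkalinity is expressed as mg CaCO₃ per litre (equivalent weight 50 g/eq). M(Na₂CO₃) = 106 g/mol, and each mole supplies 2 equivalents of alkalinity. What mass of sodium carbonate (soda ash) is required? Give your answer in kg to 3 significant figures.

(a) Volume: 288,000 US gal × 3.785 L/gal = 1,090,080 L.
(a) Alkalinity to neutralize: (220 − 178) = 42 mg/L as CaCO₃ × 1,090,080 L = 45,780 g as CaCO₃.
(a) Equivalents of H⁺ required: 45,780 ÷ 50 g/eq = 915.7 eq = 915.7 mol HCl.
(a) Mass of HCl: 915.7 × 36.5 = 33,420 g.
(a) Mass of 28.8% solution: 33,420 / 0.288 = 116,000 g.
(a) Volume: 116,000 g ÷ 1.13 g/mL = 102,700 mL.

(b) Alkalinity to add: (87 − 32) = 55 mg/L as CaCO₃ × 801,000 L = 44,060 g as CaCO₃.
(b) Equivalents: 44,060 g ÷ 50 g/eq = 881.1 eq.
(b) Each mole of Na₂CO₃ supplies 2 eq, so 881.1 / 2 = 440.6 mol.
(b) Mass: 440.6 mol × 106 g/mol = 46,700 g.

(a) 103 L; (b) 46.7 kg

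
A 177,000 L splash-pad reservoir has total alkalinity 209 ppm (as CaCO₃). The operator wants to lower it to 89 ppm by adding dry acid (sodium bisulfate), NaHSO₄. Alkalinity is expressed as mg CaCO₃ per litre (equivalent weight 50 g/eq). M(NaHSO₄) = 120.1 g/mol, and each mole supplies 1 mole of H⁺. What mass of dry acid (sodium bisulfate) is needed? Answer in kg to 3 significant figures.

51.0 kg

Alkalinity to neutralize: (209 − 89) = 120 mg/L as CaCO₃ × 177,000 L = 21,240 g as CaCO₃.
Equivalents of H⁺ required: 21,240 ÷ 50 g/eq = 424.8 eq = 424.8 mol NaHSO₄.
Mass of NaHSO₄: 424.8 × 120.1 = 51,020 g.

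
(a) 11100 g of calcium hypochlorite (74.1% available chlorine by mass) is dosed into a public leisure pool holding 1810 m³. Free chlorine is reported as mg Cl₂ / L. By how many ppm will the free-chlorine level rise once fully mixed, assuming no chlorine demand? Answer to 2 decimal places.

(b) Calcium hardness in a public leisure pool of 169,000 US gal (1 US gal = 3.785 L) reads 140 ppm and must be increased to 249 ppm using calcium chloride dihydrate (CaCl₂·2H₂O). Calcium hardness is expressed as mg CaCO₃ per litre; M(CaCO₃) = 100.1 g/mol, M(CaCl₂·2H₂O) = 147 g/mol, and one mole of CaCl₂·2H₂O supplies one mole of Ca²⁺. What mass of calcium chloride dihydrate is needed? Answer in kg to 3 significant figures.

(a) 4.54 ppm; (b) 102 kg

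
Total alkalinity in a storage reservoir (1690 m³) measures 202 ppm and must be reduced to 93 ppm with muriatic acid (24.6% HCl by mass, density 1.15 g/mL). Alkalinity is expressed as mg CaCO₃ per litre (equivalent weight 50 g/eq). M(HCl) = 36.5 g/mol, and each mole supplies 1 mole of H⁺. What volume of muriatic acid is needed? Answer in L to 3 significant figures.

475 L

Volume: 1690 m³ = 1,690,000 L.
Alkalinity to neutralize: (202 − 93) = 109 mg/L as CaCO₃ × 1,690,000 L = 184,200 g as CaCO₃.
Equivalents of H⁺ required: 184,200 ÷ 50 g/eq = 3684 eq = 3684 mol HCl.
Mass of HCl: 3684 × 36.5 = 134,500 g.
Mass of 24.6% solution: 134,500 / 0.246 = 546,600 g.
Volume: 546,600 g ÷ 1.15 g/mL = 475,300 mL.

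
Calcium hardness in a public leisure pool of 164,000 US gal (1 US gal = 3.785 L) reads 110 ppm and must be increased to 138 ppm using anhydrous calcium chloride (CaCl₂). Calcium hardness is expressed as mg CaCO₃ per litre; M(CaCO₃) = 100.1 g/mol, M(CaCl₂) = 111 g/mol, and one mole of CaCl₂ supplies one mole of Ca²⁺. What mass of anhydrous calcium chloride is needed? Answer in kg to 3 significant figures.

19.3 kg

Volume: 164,000 US gal × 3.785 L/gal = 620,740 L.
Hardness to add: (138 − 110) = 28 mg/L as CaCO₃ × 620,740 L = 17,380 g as CaCO₃.
Moles of Ca²⁺ (1 mol Ca²⁺ ≡ 1 mol CaCO₃): 17,380 / 100.1 g/mol = 173.6 mol.
Mass of CaCl₂: 173.6 × 111 = 19,270 g.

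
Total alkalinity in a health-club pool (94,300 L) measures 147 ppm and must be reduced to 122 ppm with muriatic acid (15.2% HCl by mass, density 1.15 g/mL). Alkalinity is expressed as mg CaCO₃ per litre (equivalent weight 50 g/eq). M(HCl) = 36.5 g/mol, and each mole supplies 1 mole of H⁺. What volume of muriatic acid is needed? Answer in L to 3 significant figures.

9.85 L

Alkalinity to neutralize: (147 − 122) = 25 mg/L as CaCO₃ × 94,300 L = 2358 g as CaCO₃.
Equivalents of H⁺ required: 2358 ÷ 50 g/eq = 47.15 eq = 47.15 mol HCl.
Mass of HCl: 47.15 × 36.5 = 1721 g.
Mass of 15.2% solution: 1721 / 0.152 = 11,320 g.
Volume: 11,320 g ÷ 1.15 g/mL = 9845 mL.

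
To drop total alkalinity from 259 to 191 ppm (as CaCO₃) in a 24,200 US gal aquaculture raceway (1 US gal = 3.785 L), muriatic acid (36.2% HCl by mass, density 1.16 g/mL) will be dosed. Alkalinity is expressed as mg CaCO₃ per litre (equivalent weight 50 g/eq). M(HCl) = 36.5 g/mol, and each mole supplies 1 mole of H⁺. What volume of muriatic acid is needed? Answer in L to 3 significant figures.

Volume: 24,200 US gal × 3.785 L/gal = 91,597 L.
Alkalinity to neutralize: (259 − 191) = 68 mg/L as CaCO₃ × 91,597 L = 6229 g as CaCO₃.
Equivalents of H⁺ required: 6229 ÷ 50 g/eq = 124.6 eq = 124.6 mol HCl.
Mass of HCl: 124.6 × 36.5 = 4547 g.
Mass of 36.2% solution: 4547 / 0.362 = 12,560 g.
Volume: 12,560 g ÷ 1.16 g/mL = 10,830 mL.

10.8 L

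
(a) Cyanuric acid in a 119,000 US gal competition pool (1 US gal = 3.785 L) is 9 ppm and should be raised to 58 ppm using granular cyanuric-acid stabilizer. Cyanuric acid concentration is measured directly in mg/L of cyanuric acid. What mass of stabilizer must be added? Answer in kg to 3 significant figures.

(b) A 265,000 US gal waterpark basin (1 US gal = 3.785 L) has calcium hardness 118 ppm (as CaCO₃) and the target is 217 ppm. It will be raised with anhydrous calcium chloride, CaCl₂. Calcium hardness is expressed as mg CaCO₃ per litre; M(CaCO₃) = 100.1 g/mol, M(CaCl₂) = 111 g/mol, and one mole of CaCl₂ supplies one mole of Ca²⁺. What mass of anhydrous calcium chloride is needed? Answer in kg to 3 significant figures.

(a) 22.1 kg; (b) 110 kg

(a) Volume: 119,000 US gal × 3.785 L/gal = 450,415 L.
(a) CYA to add: (58 − 9) = 49 mg/L × 450,415 L = 22,070 g cyanuric acid.

(b) Volume: 265,000 US gal × 3.785 L/gal = 1,003,025 L.
(b) Hardness to add: (217 − 118) = 99 mg/L as CaCO₃ × 1,003,025 L = 99,300 g as CaCO₃.
(b) Moles of Ca²⁺ (1 mol Ca²⁺ ≡ 1 mol CaCO₃): 99,300 / 100.1 g/mol = 992 mol.
(b) Mass of CaCl₂: 992 × 111 = 110,100 g.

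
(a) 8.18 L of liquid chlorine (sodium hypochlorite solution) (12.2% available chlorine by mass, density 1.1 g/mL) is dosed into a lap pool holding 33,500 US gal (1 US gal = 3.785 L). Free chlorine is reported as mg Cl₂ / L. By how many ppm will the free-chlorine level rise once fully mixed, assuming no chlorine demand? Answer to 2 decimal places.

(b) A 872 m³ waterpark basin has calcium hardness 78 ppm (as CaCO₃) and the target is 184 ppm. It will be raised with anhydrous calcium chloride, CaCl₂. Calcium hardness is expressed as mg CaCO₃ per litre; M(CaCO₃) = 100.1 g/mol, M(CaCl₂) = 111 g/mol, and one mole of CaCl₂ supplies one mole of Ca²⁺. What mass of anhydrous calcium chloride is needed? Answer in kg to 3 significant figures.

(a) 8.66 ppm; (b) 102 kg

(a) Volume: 33,500 US gal × 3.785 L/gal = 126,798 L.
(a) Mass of solution: 8.18 L × 1000 mL/L × 1.1 g/mL = 8998 g.
(a) Available chlorine delivered: 8998 g × 0.122 = 1098 g as Cl₂.
(a) Concentration rise: 1098 g / 126,798 L = 8.658 mg/L = 8.66 ppm.

(b) Volume: 872 m³ = 872,000 L.
(b) Hardness to add: (184 − 78) = 106 mg/L as CaCO₃ × 872,000 L = 92,430 g as CaCO₃.
(b) Moles of Ca²⁺ (1 mol Ca²⁺ ≡ 1 mol CaCO₃): 92,430 / 100.1 g/mol = 923.4 mol.
(b) Mass of CaCl₂: 923.4 × 111 = 102,500 g.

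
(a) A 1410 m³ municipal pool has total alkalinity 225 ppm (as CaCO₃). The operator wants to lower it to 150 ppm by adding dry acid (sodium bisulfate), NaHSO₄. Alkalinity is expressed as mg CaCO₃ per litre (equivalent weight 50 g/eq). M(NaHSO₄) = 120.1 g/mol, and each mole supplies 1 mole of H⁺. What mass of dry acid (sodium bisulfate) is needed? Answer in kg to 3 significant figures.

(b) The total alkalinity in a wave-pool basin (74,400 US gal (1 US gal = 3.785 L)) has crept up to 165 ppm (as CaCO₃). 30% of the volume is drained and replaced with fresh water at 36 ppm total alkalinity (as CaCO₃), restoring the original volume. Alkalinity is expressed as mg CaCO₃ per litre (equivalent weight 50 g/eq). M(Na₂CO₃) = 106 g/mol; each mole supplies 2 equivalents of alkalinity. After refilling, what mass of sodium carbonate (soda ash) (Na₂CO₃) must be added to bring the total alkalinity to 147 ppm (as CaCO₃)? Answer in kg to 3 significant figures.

(a) Volume: 1410 m³ = 1,410,000 L.
(a) Alkalinity to neutralize: (225 − 150) = 75 mg/L as CaCO₃ × 1,410,000 L = 105,800 g as CaCO₃.
(a) Equivalents of H⁺ required: 105,800 ÷ 50 g/eq = 2115 eq = 2115 mol NaHSO₄.
(a) Mass of NaHSO₄: 2115 × 120.1 = 254,000 g.

(b) Volume: 74,400 US gal × 3.785 L/gal = 281,604 L.
(b) After draining 30% and refilling: 165 × 0.70 + 36 × 0.30 = 126.3 ppm.
(b) Deficit to target: 147 − 126.3 = 20.7 mg/L.
(b) As CaCO₃: 20.7 mg/L × 281,604 L = 5829 g; ÷ 50 g/eq ÷ 2 = 58.29 mol Na₂CO₃.
(b) Mass: 58.29 × 106 = 6179 g.

(a) 254 kg; (b) 6.18 kg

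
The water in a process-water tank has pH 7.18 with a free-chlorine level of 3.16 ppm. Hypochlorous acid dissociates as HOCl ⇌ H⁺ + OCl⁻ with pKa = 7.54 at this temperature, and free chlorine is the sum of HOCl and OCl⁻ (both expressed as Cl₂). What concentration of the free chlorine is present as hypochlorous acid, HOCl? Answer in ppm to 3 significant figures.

2.20 ppm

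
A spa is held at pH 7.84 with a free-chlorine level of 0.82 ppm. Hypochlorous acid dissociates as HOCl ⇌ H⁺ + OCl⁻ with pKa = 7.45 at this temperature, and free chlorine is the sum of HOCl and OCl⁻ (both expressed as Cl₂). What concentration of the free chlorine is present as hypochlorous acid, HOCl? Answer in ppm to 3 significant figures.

0.237 ppm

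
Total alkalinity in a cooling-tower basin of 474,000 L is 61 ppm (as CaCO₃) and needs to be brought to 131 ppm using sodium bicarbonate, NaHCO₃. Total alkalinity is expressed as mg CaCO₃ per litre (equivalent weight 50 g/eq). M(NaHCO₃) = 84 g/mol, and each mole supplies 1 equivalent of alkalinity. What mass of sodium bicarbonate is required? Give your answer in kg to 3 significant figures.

55.7 kg

Alkalinity to add: (131 − 61) = 70 mg/L as CaCO₃ × 474,000 L = 33,180 g as CaCO₃.
Equivalents: 33,180 g ÷ 50 g/eq = 663.6 eq.
NaHCO₃ supplies 1 eq per mole → 663.6 mol.
Mass: 663.6 mol × 84 g/mol = 55,740 g.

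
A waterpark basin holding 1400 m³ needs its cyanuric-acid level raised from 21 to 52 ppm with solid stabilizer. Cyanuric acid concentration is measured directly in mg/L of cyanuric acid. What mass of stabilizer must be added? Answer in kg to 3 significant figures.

Volume: 1400 m³ = 1,400,000 L.
CYA to add: (52 − 21) = 31 mg/L × 1,400,000 L = 43,400 g cyanuric acid.

43.4 kg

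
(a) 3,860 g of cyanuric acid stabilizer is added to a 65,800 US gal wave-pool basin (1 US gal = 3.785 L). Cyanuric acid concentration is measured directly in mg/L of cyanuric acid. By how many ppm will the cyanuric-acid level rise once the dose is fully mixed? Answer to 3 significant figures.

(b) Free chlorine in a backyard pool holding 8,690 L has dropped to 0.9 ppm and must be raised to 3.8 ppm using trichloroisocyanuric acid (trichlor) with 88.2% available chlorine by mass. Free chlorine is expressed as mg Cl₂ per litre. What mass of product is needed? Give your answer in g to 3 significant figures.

(a) 15.5 ppm; (b) 28.6 g

(a) Volume: 65,800 US gal × 3.785 L/gal = 249,053 L.
(a) Rise: 3,860 g / 249,053 L × 1000 = 15.5 mg/L.

(b) Chlorine deficit: 3.8 − 0.9 = 2.9 ppm = 2.9 mg/L as Cl₂.
(b) Cl₂ equivalent needed: 2.9 mg/L × 8,690 L = 25,200 mg = 25.2 g.
(b) Product at 88.2% available chlorine: 25.2 / 0.882 = 28.57 g.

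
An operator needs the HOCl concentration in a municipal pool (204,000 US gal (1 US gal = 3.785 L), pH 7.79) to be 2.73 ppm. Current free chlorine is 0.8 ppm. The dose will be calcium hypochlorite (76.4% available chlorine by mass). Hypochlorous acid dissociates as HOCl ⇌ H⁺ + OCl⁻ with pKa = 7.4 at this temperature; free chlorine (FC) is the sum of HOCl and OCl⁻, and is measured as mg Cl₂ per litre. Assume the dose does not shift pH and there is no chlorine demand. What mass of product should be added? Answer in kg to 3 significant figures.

8.72 kg

Volume: 204,000 US gal × 3.785 L/gal = 772,140 L.
[OCl⁻]/[HOCl] = 10^(pH − pKa) = 10^(7.79 − 7.4) = 2.455; fraction as HOCl = 1/(1 + 2.455) = 0.2895.
Free chlorine required for 2.73 ppm HOCl: 2.73 / 0.2895 = 9.431 ppm.
FC to add: 9.431 − 0.8 = 8.631 mg/L as Cl₂.
Cl₂ equivalent: 8.631 mg/L × 772,140 L = 6665 g.
Product at 76.4% available Cl: 6665 / 0.764 = 8723 g.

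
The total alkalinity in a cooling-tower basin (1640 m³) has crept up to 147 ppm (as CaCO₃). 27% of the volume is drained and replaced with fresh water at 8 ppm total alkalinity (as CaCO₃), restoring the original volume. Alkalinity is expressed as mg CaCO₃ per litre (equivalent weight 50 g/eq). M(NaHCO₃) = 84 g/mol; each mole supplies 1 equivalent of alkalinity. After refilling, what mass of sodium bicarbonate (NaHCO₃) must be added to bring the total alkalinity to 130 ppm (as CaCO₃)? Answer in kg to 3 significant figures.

Volume: 1640 m³ = 1,640,000 L.
After draining 27% and refilling: 147 × 0.73 + 8 × 0.27 = 109.47 ppm.
Deficit to target: 130 − 109.47 = 20.53 mg/L.
As CaCO₃: 20.53 mg/L × 1,640,000 L = 33,670 g; ÷ 50 g/eq ÷ 1 = 673.4 mol NaHCO₃.
Mass: 673.4 × 84 = 56,560 g.

56.6 kg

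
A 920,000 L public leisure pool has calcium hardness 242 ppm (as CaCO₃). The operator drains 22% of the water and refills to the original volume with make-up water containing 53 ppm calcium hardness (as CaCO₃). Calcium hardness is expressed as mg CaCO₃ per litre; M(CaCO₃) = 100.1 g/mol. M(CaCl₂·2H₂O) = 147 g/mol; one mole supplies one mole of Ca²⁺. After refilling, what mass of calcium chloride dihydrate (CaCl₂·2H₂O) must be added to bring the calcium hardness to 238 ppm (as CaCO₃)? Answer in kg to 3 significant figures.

After draining 22% and refilling: 242 × 0.78 + 53 × 0.22 = 200.42 ppm.
Deficit to target: 238 − 200.42 = 37.58 mg/L.
As CaCO₃: 37.58 mg/L × 920,000 L = 34,570 g; ÷ 100.1 = 345.4 mol Ca²⁺.
Mass: 345.4 × 147 = 50,770 g.

50.8 kg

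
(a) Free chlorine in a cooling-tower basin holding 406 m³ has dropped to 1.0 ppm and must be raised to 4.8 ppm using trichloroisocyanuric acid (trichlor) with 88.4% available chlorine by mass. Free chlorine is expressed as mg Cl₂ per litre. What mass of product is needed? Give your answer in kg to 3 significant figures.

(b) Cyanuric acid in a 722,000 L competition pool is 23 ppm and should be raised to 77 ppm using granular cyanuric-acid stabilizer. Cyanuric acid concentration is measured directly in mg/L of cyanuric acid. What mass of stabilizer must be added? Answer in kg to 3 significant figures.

(a) Volume: 406 m³ = 406,000 L.
(a) Chlorine deficit: 4.8 − 1.0 = 3.8 ppm = 3.8 mg/L as Cl₂.
(a) Cl₂ equivalent needed: 3.8 mg/L × 406,000 L = 1,543,000 mg = 1543 g.
(a) Product at 88.4% available chlorine: 1543 / 0.884 = 1745 g.

(b) CYA to add: (77 − 23) = 54 mg/L × 722,000 L = 38,990 g cyanuric acid.

(a) 1.75 kg; (b) 39.0 kg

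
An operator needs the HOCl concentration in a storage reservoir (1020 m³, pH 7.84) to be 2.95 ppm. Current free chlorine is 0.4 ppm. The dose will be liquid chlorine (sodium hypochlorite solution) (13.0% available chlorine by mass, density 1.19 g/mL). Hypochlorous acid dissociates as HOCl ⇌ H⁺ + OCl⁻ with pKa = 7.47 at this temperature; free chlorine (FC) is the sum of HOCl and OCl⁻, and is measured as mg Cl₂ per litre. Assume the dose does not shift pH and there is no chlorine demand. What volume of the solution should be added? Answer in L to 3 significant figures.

62.4 L

Volume: 1020 m³ = 1,020,000 L.
[OCl⁻]/[HOCl] = 10^(pH − pKa) = 10^(7.84 − 7.47) = 2.344; fraction as HOCl = 1/(1 + 2.344) = 0.299.
Free chlorine required for 2.95 ppm HOCl: 2.95 / 0.299 = 9.865 ppm.
FC to add: 9.865 − 0.4 = 9.465 mg/L as Cl₂.
Cl₂ equivalent: 9.465 mg/L × 1,020,000 L = 9655 g.
Product at 13.0% available Cl: 9655 / 0.13 = 74,270 g.
Volume: 74,270 g ÷ 1.19 g/mL = 62,410 mL.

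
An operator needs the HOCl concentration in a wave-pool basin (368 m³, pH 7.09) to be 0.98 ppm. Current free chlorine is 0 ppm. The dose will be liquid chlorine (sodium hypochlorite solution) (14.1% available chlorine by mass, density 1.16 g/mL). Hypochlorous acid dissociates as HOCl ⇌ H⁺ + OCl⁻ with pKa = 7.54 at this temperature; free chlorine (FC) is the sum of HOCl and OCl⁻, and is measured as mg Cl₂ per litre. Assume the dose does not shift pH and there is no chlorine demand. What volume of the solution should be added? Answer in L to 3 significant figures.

2.99 L

Volume: 368 m³ = 368,000 L.
[OCl⁻]/[HOCl] = 10^(pH − pKa) = 10^(7.09 − 7.54) = 0.3548; fraction as HOCl = 1/(1 + 0.3548) = 0.7381.
Free chlorine required for 0.98 ppm HOCl: 0.98 / 0.7381 = 1.328 ppm.
FC to add: 1.328 − 0 = 1.328 mg/L as Cl₂.
Cl₂ equivalent: 1.328 mg/L × 368,000 L = 488.6 g.
Product at 14.1% available Cl: 488.6 / 0.141 = 3465 g.
Volume: 3465 g ÷ 1.16 g/mL = 2987 mL.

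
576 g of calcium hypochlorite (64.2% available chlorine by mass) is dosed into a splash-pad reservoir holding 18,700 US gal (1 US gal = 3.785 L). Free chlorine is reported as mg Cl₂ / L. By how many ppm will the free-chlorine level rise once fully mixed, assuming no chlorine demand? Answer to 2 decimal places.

Volume: 18,700 US gal × 3.785 L/gal = 70,780 L.
Available chlorine delivered: 576 g × 0.642 = 369.8 g as Cl₂.
Concentration rise: 369.8 g / 70,780 L = 5.225 mg/L = 5.22 ppm.

5.22 ppm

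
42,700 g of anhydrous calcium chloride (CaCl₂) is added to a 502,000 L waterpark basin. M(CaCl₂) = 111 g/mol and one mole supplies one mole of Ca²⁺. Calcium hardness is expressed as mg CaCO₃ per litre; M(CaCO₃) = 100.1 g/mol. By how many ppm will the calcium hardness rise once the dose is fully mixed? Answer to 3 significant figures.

Moles of Ca²⁺: 42,700 g ÷ 111 g/mol = 384.7 mol.
As CaCO₃: 384.7 mol × 100.1 g/mol = 38,510 g.
Rise: 38,510 g / 502,000 L × 1000 = 76.71 mg/L.

76.7 ppm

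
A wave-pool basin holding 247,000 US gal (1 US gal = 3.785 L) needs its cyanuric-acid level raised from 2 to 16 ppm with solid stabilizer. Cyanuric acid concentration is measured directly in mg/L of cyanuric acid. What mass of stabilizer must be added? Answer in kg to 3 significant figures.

13.1 kg

Volume: 247,000 US gal × 3.785 L/gal = 934,895 L.
CYA to add: (16 − 2) = 14 mg/L × 934,895 L = 13,090 g cyanuric acid.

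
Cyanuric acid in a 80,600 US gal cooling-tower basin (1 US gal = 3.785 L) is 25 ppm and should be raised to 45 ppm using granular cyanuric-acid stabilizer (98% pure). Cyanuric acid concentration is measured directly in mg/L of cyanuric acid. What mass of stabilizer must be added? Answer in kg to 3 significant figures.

6.23 kg

Volume: 80,600 US gal × 3.785 L/gal = 305,071 L.
CYA to add: (45 − 25) = 20 mg/L × 305,071 L = 6101 g cyanuric acid.
At 98% purity: 6101 / 0.98 = 6226 g product.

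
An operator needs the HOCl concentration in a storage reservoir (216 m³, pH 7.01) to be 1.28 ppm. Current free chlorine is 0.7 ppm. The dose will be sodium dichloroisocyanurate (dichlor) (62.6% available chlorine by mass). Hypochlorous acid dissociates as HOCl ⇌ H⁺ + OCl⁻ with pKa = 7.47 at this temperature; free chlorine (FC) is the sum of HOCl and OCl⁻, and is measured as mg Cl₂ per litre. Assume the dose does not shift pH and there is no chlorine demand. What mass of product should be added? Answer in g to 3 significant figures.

Volume: 216 m³ = 216,000 L.
[OCl⁻]/[HOCl] = 10^(pH − pKa) = 10^(7.01 − 7.47) = 0.3467; fraction as HOCl = 1/(1 + 0.3467) = 0.7425.
Free chlorine required for 1.28 ppm HOCl: 1.28 / 0.7425 = 1.724 ppm.
FC to add: 1.724 − 0.7 = 1.024 mg/L as Cl₂.
Cl₂ equivalent: 1.024 mg/L × 216,000 L = 221.1 g.
Product at 62.6% available Cl: 221.1 / 0.626 = 353.3 g.

353 g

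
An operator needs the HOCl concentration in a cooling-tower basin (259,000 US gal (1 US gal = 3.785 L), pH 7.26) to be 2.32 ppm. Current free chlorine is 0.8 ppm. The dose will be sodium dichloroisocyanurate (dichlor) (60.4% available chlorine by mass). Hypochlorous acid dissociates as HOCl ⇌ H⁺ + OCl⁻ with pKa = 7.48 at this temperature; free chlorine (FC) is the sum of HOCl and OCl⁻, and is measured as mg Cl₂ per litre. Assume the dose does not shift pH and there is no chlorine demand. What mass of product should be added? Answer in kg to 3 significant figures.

4.74 kg

Volume: 259,000 US gal × 3.785 L/gal = 980,315 L.
[OCl⁻]/[HOCl] = 10^(pH − pKa) = 10^(7.26 − 7.48) = 0.6026; fraction as HOCl = 1/(1 + 0.6026) = 0.624.
Free chlorine required for 2.32 ppm HOCl: 2.32 / 0.624 = 3.718 ppm.
FC to add: 3.718 − 0.8 = 2.918 mg/L as Cl₂.
Cl₂ equivalent: 2.918 mg/L × 980,315 L = 2860 g.
Product at 60.4% available Cl: 2860 / 0.604 = 4736 g.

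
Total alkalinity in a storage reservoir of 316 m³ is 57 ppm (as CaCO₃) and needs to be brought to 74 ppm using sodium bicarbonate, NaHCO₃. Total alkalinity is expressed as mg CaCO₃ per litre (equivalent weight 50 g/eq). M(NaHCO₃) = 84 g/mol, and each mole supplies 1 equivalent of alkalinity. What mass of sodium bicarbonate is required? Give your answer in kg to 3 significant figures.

9.02 kg

Volume: 316 m³ = 316,000 L.
Alkalinity to add: (74 − 57) = 17 mg/L as CaCO₃ × 316,000 L = 5372 g as CaCO₃.
Equivalents: 5372 g ÷ 50 g/eq = 107.4 eq.
NaHCO₃ supplies 1 eq per mole → 107.4 mol.
Mass: 107.4 mol × 84 g/mol = 9025 g.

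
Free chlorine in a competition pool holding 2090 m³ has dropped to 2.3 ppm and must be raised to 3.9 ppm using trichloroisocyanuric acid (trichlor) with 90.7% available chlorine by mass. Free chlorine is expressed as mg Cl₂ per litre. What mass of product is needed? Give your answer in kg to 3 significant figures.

Volume: 2090 m³ = 2,090,000 L.
Chlorine deficit: 3.9 − 2.3 = 1.6 ppm = 1.6 mg/L as Cl₂.
Cl₂ equivalent needed: 1.6 mg/L × 2,090,000 L = 3,344,000 mg = 3344 g.
Product at 90.7% available chlorine: 3344 / 0.907 = 3687 g.

3.69 kg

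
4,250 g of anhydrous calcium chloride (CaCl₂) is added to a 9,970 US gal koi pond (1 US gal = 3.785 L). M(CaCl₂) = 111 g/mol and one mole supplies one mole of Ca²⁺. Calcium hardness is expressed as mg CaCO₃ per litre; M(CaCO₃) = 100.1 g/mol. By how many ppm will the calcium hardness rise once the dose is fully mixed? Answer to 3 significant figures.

Volume: 9,970 US gal × 3.785 L/gal = 37,736 L.
Moles of Ca²⁺: 4,250 g ÷ 111 g/mol = 38.29 mol.
As CaCO₃: 38.29 mol × 100.1 g/mol = 3833 g.
Rise: 3833 g / 37,736 L × 1000 = 101.6 mg/L.

102 ppm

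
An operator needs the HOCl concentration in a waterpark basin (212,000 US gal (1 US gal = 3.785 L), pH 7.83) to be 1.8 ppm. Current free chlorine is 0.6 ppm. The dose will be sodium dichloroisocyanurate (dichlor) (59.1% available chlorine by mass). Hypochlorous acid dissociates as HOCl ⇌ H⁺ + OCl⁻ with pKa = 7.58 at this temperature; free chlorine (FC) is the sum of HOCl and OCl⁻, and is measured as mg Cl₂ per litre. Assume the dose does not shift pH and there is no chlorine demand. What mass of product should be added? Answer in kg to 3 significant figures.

Volume: 212,000 US gal × 3.785 L/gal = 802,420 L.
[OCl⁻]/[HOCl] = 10^(pH − pKa) = 10^(7.83 − 7.58) = 1.778; fraction as HOCl = 1/(1 + 1.778) = 0.3599.
Free chlorine required for 1.8 ppm HOCl: 1.8 / 0.3599 = 5.001 ppm.
FC to add: 5.001 − 0.6 = 4.401 mg/L as Cl₂.
Cl₂ equivalent: 4.401 mg/L × 802,420 L = 3531 g.
Product at 59.1% available Cl: 3531 / 0.591 = 5975 g.

5.98 kg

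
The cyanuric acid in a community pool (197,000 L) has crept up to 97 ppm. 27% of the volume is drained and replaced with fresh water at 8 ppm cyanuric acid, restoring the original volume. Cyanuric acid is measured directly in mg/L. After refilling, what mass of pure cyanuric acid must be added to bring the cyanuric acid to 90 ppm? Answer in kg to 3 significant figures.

3.35 kg

After draining 27% and refilling: 97 × 0.73 + 8 × 0.27 = 72.97 ppm.
Deficit to target: 90 − 72.97 = 17.03 mg/L.
Mass: 17.03 mg/L × 197,000 L = 3355 g cyanuric acid.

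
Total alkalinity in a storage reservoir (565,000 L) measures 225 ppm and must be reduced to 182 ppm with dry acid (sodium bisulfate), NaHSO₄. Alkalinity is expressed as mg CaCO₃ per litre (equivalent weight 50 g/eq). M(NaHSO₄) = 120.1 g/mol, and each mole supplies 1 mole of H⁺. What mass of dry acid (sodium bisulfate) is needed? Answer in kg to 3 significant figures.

Alkalinity to neutralize: (225 − 182) = 43 mg/L as CaCO₃ × 565,000 L = 24,300 g as CaCO₃.
Equivalents of H⁺ required: 24,300 ÷ 50 g/eq = 485.9 eq = 485.9 mol NaHSO₄.
Mass of NaHSO₄: 485.9 × 120.1 = 58,360 g.

58.4 kg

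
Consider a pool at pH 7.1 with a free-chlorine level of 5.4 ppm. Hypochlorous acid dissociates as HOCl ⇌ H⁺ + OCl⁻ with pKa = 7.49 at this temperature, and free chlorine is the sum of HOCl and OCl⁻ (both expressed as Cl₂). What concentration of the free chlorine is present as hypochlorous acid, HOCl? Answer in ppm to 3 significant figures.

3.84 ppm

[OCl⁻]/[HOCl] = 10^(pH − pKa) = 10^(7.1 − 7.49) = 10^-0.39 = 0.4074.
Fraction as HOCl = 1 / (1 + 0.4074) = 0.7105.
HOCl = 0.7105 × 5.4 ppm = 3.837 ppm.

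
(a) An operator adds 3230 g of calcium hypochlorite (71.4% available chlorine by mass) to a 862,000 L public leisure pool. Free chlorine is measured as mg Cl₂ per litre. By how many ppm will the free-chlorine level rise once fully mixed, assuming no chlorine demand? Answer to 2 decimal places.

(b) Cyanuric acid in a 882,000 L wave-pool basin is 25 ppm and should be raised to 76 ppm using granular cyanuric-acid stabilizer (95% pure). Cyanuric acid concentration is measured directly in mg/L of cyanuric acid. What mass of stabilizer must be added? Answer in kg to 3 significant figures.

(a) 2.68 ppm; (b) 47.3 kg

(a) Available chlorine delivered: 3230 g × 0.714 = 2306 g as Cl₂.
(a) Concentration rise: 2306 g / 862,000 L = 2.675 mg/L = 2.68 ppm.

(b) CYA to add: (76 − 25) = 51 mg/L × 882,000 L = 44,980 g cyanuric acid.
(b) At 95% purity: 44,980 / 0.95 = 47,350 g product.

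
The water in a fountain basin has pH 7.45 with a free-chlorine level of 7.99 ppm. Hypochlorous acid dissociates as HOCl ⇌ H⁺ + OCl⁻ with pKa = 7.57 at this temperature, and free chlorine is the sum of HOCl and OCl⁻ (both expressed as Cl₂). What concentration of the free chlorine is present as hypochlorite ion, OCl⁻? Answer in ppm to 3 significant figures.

3.45 ppm

[OCl⁻]/[HOCl] = 10^(pH − pKa) = 10^(7.45 − 7.57) = 10^-0.12 = 0.7586.
Fraction as HOCl = 1 / (1 + 0.7586) = 0.5686.
OCl⁻ = (1 − 0.5686) × 7.99 ppm = 3.447 ppm.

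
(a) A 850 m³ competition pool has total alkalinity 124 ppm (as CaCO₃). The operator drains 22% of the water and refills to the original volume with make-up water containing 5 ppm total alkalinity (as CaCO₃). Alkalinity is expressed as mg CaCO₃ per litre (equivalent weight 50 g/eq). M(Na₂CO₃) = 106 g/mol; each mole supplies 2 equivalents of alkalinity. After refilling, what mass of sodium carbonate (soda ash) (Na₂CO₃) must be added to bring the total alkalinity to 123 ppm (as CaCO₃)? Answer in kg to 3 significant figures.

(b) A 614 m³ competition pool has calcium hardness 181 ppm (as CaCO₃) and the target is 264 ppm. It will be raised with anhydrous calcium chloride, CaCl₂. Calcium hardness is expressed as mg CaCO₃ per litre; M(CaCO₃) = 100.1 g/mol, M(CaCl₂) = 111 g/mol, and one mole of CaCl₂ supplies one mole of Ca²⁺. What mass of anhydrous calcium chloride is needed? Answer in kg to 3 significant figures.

(a) 22.7 kg; (b) 56.5 kg

(a) Volume: 850 m³ = 850,000 L.
(a) After draining 22% and refilling: 124 × 0.78 + 5 × 0.22 = 97.82 ppm.
(a) Deficit to target: 123 − 97.82 = 25.18 mg/L.
(a) As CaCO₃: 25.18 mg/L × 850,000 L = 21,400 g; ÷ 50 g/eq ÷ 2 = 214 mol Na₂CO₃.
(a) Mass: 214 × 106 = 22,690 g.

(b) Volume: 614 m³ = 614,000 L.
(b) Hardness to add: (264 − 181) = 83 mg/L as CaCO₃ × 614,000 L = 50,960 g as CaCO₃.
(b) Moles of Ca²⁺ (1 mol Ca²⁺ ≡ 1 mol CaCO₃): 50,960 / 100.1 g/mol = 509.1 mol.
(b) Mass of CaCl₂: 509.1 × 111 = 56,510 g.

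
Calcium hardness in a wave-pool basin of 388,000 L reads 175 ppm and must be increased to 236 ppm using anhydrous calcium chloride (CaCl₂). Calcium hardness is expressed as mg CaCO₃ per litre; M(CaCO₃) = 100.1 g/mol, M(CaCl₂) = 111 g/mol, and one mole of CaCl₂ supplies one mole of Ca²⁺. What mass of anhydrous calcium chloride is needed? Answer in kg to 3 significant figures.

Hardness to add: (236 − 175) = 61 mg/L as CaCO₃ × 388,000 L = 23,670 g as CaCO₃.
Moles of Ca²⁺ (1 mol Ca²⁺ ≡ 1 mol CaCO₃): 23,670 / 100.1 g/mol = 236.4 mol.
Mass of CaCl₂: 236.4 × 111 = 26,250 g.

26.2 kg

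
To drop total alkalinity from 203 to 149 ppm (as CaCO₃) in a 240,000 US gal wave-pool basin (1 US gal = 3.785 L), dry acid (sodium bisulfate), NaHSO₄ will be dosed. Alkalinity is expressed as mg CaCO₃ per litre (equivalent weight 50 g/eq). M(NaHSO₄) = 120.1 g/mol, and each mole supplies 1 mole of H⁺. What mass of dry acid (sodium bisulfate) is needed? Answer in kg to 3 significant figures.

118 kg

Volume: 240,000 US gal × 3.785 L/gal = 908,400 L.
Alkalinity to neutralize: (203 − 149) = 54 mg/L as CaCO₃ × 908,400 L = 49,050 g as CaCO₃.
Equivalents of H⁺ required: 49,050 ÷ 50 g/eq = 981.1 eq = 981.1 mol NaHSO₄.
Mass of NaHSO₄: 981.1 × 120.1 = 117,800 g.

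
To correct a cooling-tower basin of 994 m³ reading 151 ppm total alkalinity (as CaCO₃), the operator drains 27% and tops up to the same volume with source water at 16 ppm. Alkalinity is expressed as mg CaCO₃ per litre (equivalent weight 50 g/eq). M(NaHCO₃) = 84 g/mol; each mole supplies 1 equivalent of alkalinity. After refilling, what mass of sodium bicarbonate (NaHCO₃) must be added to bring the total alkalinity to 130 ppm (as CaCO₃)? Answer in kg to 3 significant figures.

25.8 kg

Volume: 994 m³ = 994,000 L.
After draining 27% and refilling: 151 × 0.73 + 16 × 0.27 = 114.55 ppm.
Deficit to target: 130 − 114.55 = 15.45 mg/L.
As CaCO₃: 15.45 mg/L × 994,000 L = 15,360 g; ÷ 50 g/eq ÷ 1 = 307.1 mol NaHCO₃.
Mass: 307.1 × 84 = 25,800 g.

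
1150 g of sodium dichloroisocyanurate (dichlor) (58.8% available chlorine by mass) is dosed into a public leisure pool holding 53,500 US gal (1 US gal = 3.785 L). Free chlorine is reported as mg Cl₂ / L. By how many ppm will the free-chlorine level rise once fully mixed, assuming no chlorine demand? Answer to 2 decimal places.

3.34 ppm

Volume: 53,500 US gal × 3.785 L/gal = 202,498 L.
Available chlorine delivered: 1150 g × 0.588 = 676.2 g as Cl₂.
Concentration rise: 676.2 g / 202,498 L = 3.339 mg/L = 3.34 ppm.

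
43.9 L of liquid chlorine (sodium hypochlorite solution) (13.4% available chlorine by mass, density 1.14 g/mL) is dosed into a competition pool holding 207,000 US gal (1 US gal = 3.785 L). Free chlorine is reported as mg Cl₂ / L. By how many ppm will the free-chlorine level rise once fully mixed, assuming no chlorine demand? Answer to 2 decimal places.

8.56 ppm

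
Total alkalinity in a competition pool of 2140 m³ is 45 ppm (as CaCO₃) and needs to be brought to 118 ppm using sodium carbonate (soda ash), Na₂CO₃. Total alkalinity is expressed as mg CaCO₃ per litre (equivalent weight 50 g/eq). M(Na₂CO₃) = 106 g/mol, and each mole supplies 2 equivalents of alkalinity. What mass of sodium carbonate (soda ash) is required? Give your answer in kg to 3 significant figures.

Volume: 2140 m³ = 2,140,000 L.
Alkalinity to add: (118 − 45) = 73 mg/L as CaCO₃ × 2,140,000 L = 156,200 g as CaCO₃.
Equivalents: 156,200 g ÷ 50 g/eq = 3124 eq.
Each mole of Na₂CO₃ supplies 2 eq, so 3124 / 2 = 1562 mol.
Mass: 1562 mol × 106 g/mol = 165,600 g.

166 kg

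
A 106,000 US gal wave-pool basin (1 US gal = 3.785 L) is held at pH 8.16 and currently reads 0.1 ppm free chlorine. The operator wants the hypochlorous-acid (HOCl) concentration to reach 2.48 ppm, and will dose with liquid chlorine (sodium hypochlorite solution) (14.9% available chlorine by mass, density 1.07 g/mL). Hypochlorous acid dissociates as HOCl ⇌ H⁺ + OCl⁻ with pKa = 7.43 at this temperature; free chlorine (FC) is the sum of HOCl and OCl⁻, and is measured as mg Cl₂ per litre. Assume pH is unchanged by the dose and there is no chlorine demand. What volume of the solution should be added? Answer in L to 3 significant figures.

Volume: 106,000 US gal × 3.785 L/gal = 401,210 L.
[OCl⁻]/[HOCl] = 10^(pH − pKa) = 10^(8.16 − 7.43) = 5.37; fraction as HOCl = 1/(1 + 5.37) = 0.157.
Free chlorine required for 2.48 ppm HOCl: 2.48 / 0.157 = 15.8 ppm.
FC to add: 15.8 − 0.1 = 15.7 mg/L as Cl₂.
Cl₂ equivalent: 15.7 mg/L × 401,210 L = 6298 g.
Product at 14.9% available Cl: 6298 / 0.149 = 42,270 g.
Volume: 42,270 g ÷ 1.07 g/mL = 39,510 mL.

39.5 L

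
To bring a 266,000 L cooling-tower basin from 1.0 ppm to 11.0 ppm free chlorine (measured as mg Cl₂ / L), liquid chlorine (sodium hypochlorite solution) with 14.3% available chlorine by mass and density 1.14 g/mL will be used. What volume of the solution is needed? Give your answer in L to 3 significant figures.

16.3 L

Chlorine deficit: 11.0 − 1.0 = 10 ppm = 10 mg/L as Cl₂.
Cl₂ equivalent needed: 10 mg/L × 266,000 L = 2,660,000 mg = 2660 g.
Product at 14.3% available chlorine: 2660 / 0.143 = 18,600 g.
Volume at density 1.14 g/mL: 18,600 g ÷ 1.14 g/mL = 16,320 mL.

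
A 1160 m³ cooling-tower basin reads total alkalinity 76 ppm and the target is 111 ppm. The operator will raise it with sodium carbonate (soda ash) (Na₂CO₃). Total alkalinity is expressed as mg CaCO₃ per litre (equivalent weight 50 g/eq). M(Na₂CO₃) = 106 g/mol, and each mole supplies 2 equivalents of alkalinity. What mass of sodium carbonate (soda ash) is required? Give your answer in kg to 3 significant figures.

43.0 kg

Volume: 1160 m³ = 1,160,000 L.
Alkalinity to add: (111 − 76) = 35 mg/L as CaCO₃ × 1,160,000 L = 40,600 g as CaCO₃.
Equivalents: 40,600 g ÷ 50 g/eq = 812 eq.
Each mole of Na₂CO₃ supplies 2 eq, so 812 / 2 = 406 mol.
Mass: 406 mol × 106 g/mol = 43,040 g.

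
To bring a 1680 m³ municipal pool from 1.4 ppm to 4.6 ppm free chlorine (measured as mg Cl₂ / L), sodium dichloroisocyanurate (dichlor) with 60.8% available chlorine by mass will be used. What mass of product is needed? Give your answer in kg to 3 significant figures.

Volume: 1680 m³ = 1,680,000 L.
Chlorine deficit: 4.6 − 1.4 = 3.2 ppm = 3.2 mg/L as Cl₂.
Cl₂ equivalent needed: 3.2 mg/L × 1,680,000 L = 5,376,000 mg = 5376 g.
Product at 60.8% available chlorine: 5376 / 0.608 = 8842 g.

8.84 kg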